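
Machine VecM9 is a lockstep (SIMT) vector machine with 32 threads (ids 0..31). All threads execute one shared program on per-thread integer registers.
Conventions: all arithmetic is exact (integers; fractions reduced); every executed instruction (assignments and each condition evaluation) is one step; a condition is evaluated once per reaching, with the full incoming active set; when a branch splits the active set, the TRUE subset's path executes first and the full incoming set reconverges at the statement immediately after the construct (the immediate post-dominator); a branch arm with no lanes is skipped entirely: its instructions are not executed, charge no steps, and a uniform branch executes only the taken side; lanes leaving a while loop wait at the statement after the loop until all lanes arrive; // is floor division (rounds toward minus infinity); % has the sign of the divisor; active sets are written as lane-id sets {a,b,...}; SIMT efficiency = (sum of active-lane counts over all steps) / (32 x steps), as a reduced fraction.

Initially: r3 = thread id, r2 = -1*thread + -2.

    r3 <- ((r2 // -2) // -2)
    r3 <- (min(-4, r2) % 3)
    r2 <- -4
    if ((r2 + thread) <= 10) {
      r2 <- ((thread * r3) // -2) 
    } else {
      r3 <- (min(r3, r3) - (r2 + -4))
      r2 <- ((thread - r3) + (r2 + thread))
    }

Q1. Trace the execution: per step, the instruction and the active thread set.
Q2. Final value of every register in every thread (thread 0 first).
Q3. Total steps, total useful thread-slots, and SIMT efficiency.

step 0: r3 <- ((r2 // -2) // -2)     {0,1,2,3,4,5,6,7,8,9,10,11,12,13,14,15,16,17,18,19,20,21,22,23,24,25,26,27,28,29,30,31}
step 1: r3 <- (min(-4, r2) % 3)      {0,1,2,3,4,5,6,7,8,9,10,11,12,13,14,15,16,17,18,19,20,21,22,23,24,25,26,27,28,29,30,31}
step 2: r2 <- -4                     {0,1,2,3,4,5,6,7,8,9,10,11,12,13,14,15,16,17,18,19,20,21,22,23,24,25,26,27,28,29,30,31}
step 3: eval ((r2 + thread) <= 10)   {0,1,2,3,4,5,6,7,8,9,10,11,12,13,14,15,16,17,18,19,20,21,22,23,24,25,26,27,28,29,30,31}
step 4: r2 <- ((thread * r3) // -2)  {0,1,2,3,4,5,6,7,8,9,10,11,12,13,14}
step 5: r3 <- (min(r3, r3) - (r2 + -4)) {15,16,17,18,19,20,21,22,23,24,25,26,27,28,29,30,31}
step 6: r2 <- ((thread - r3) + (r2 + thread)) {15,16,17,18,19,20,21,22,23,24,25,26,27,28,29,30,31}

Answer: 7 steps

r3: 2,2,2,1,0,2,1,0,2,1,0,2,1,0,2,9,8,10,9,8,10,9,8,10,9,8,10,9,8,10,9,8
r2: 0,-1,-2,-2,0,-5,-3,0,-8,-5,0,-11,-6,0,-14,17,20,20,23,26,26,29,32,32,35,38,38,41,44,44,47,50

steps = 7; useful = 177; efficiency = 177/224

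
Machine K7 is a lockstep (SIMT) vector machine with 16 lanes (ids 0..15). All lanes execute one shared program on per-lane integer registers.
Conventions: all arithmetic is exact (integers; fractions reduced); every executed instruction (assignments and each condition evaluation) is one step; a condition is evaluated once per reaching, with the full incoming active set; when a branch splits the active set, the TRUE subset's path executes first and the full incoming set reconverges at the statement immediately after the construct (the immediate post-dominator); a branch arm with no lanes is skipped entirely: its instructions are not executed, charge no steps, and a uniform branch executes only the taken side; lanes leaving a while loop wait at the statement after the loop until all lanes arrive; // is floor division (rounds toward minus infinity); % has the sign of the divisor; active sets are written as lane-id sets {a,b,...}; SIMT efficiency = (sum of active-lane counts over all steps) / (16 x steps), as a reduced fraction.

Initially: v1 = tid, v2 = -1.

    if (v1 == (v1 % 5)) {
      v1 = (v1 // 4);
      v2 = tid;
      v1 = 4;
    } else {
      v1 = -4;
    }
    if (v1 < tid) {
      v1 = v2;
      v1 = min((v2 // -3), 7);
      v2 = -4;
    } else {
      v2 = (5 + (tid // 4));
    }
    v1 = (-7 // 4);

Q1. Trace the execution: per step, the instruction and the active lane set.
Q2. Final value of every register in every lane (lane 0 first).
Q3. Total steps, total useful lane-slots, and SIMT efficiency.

step 0: eval (v1 == (v1 % 5))        {0,1,2,3,4,5,6,7,8,9,10,11,12,13,14,15}
step 1: v1 <- (v1 // 4)              {0,1,2,3,4}
step 2: v2 <- tid                    {0,1,2,3,4}
step 3: v1 <- 4                      {0,1,2,3,4}
step 4: v1 <- -4                     {5,6,7,8,9,10,11,12,13,14,15}
step 5: eval (v1 < tid)              {0,1,2,3,4,5,6,7,8,9,10,11,12,13,14,15}
step 6: v1 <- v2                     {5,6,7,8,9,10,11,12,13,14,15}
step 7: v1 <- min((v2 // -3), 7)     {5,6,7,8,9,10,11,12,13,14,15}
step 8: v2 <- -4                     {5,6,7,8,9,10,11,12,13,14,15}
step 9: v2 <- (5 + (tid // 4))       {0,1,2,3,4}
step 10: v1 <- (-7 // 4)              {0,1,2,3,4,5,6,7,8,9,10,11,12,13,14,15}

Answer: 11 steps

v1: -2,-2,-2,-2,-2,-2,-2,-2,-2,-2,-2,-2,-2,-2,-2,-2
v2: 5,5,5,5,6,-4,-4,-4,-4,-4,-4,-4,-4,-4,-4,-4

steps = 11; useful = 112; efficiency = 112/176 = 7/11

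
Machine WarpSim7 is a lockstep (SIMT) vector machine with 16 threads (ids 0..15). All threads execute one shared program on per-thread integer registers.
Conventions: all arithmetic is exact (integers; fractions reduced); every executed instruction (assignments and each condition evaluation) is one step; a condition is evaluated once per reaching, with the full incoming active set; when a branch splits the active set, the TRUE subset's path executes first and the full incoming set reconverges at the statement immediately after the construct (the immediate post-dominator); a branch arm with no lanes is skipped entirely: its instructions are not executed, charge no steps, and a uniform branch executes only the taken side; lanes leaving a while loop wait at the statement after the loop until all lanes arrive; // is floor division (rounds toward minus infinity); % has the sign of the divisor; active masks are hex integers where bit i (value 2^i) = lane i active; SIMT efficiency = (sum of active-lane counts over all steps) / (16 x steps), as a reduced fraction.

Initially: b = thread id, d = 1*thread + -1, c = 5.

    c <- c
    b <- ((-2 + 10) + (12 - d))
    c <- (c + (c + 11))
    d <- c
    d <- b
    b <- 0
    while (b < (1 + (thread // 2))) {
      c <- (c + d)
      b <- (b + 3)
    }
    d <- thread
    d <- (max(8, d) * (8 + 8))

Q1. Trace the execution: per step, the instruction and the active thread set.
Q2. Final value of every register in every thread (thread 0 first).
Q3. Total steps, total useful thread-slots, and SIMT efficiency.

step 0: c <- c                       0xffff
step 1: b <- ((-2 + 10) + (12 - d))  0xffff
step 2: c <- (c + (c + 11))          0xffff
step 3: d <- c                       0xffff
step 4: d <- b                       0xffff
step 5: b <- 0                       0xffff
step 6: eval (b < (1 + (thread // 2))) 0xffff
step 7: c <- (c + d)                 0xffff
step 8: b <- (b + 3)                 0xffff
step 9: eval (b < (1 + (thread // 2))) 0xffff
step 10: c <- (c + d)                 0xffc0
step 11: b <- (b + 3)                 0xffc0
step 12: eval (b < (1 + (thread // 2))) 0xffc0
step 13: c <- (c + d)                 0xf000
step 14: b <- (b + 3)                 0xf000
step 15: eval (b < (1 + (thread // 2))) 0xf000
step 16: d <- thread                  0xffff
step 17: d <- (max(8, d) * (8 + 8))   0xffff

Answer: 18 steps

b: 3,3,3,3,3,3,6,6,6,6,6,6,9,9,9,9
d: 128,128,128,128,128,128,128,128,128,144,160,176,192,208,224,240
c: 42,41,40,39,38,37,51,49,47,45,43,41,48,45,42,39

steps = 18; useful = 234; efficiency = 234/288 = 13/16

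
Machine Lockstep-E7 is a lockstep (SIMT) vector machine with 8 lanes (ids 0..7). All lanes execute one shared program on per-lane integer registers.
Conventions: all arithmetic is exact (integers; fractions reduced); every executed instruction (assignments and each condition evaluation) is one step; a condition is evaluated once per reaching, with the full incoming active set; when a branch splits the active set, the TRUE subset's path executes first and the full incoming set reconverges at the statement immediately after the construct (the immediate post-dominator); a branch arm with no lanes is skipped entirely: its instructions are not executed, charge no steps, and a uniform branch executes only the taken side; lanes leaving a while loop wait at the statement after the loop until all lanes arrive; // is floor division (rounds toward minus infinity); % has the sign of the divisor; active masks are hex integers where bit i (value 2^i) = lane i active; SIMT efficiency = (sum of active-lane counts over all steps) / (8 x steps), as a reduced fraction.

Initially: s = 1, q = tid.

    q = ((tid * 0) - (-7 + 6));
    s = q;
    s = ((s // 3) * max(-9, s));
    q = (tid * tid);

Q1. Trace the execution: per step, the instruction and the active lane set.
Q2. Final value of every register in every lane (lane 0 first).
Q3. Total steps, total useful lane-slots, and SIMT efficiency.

step 0: q <- ((tid * 0) - (-7 + 6))  0xff
step 1: s <- q                       0xff
step 2: s <- ((s // 3) * max(-9, s)) 0xff
step 3: q <- (tid * tid)             0xff

Answer: 4 steps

s: 0,0,0,0,0,0,0,0
q: 0,1,4,9,16,25,36,49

steps = 4; useful = 32; efficiency = 32/32 = 1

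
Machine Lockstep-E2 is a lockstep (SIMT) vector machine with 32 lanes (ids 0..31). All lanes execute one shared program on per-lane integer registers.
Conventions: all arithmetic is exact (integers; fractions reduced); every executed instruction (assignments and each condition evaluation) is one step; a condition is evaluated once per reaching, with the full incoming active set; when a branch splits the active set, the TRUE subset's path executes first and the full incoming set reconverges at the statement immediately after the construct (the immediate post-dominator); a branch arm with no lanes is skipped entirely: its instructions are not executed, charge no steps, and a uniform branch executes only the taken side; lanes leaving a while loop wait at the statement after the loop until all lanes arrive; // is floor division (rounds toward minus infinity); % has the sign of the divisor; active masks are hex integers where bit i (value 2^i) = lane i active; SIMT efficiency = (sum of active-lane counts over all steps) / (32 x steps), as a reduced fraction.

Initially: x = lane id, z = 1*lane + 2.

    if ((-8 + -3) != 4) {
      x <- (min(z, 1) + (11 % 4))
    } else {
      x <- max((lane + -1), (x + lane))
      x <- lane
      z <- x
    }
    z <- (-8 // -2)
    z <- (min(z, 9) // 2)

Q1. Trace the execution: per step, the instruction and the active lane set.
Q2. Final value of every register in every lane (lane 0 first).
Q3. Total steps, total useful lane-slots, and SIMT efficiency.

step 0: eval ((-8 + -3) != 4)        0xffffffff
step 1: x <- (min(z, 1) + (11 % 4))  0xffffffff
step 2: z <- (-8 // -2)              0xffffffff
step 3: z <- (min(z, 9) // 2)        0xffffffff

Answer: 4 steps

x: 4,4,4,4,4,4,4,4,4,4,4,4,4,4,4,4,4,4,4,4,4,4,4,4,4,4,4,4,4,4,4,4
z: 2,2,2,2,2,2,2,2,2,2,2,2,2,2,2,2,2,2,2,2,2,2,2,2,2,2,2,2,2,2,2,2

steps = 4; useful = 128; efficiency = 128/128 = 1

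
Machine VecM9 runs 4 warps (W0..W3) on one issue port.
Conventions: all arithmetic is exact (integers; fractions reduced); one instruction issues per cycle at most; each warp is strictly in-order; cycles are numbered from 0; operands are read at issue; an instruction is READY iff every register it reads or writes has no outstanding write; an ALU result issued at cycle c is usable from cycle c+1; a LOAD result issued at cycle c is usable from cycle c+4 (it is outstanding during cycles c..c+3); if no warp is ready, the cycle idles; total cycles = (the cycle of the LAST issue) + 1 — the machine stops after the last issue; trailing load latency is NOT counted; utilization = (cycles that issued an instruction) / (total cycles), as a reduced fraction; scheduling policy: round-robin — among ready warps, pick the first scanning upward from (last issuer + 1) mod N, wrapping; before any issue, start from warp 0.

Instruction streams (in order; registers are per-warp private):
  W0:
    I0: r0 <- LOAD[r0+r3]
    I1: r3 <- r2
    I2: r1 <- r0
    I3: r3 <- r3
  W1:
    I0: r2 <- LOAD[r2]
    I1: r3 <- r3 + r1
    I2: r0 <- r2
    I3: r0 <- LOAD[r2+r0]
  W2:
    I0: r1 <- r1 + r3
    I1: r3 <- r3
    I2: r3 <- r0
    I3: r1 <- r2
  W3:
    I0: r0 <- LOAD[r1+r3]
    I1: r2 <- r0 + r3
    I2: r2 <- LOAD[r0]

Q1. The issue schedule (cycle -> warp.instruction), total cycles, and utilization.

cycle 0: W0.I0
cycle 1: W1.I0
cycle 2: W2.I0
cycle 3: W3.I0
cycle 4: W0.I1
cycle 5: W1.I1
cycle 6: W2.I1
cycle 7: W3.I1
cycle 8: W0.I2
cycle 9: W1.I2
cycle 10: W2.I2
cycle 11: W3.I2
cycle 12: W0.I3
cycle 13: W1.I3
cycle 14: W2.I3

Answer: 15 cycles, utilization 1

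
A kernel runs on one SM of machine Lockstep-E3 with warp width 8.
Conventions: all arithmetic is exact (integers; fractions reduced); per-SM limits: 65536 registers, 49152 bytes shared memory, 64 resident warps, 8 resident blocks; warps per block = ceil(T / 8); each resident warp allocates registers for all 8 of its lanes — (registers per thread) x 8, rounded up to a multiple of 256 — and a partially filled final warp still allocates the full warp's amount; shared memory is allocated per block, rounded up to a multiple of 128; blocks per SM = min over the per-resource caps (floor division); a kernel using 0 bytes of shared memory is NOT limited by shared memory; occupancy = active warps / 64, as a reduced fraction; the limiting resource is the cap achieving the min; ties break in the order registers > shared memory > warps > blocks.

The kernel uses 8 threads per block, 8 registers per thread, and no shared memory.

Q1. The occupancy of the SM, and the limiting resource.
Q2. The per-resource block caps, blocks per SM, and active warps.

Answer: occupancy 1/8, limited by blocks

registers: 256 blocks
shared memory: no limit (kernel uses none)
warps: 64 blocks
blocks: 8 blocks

Answer: 8 blocks, 8 active warps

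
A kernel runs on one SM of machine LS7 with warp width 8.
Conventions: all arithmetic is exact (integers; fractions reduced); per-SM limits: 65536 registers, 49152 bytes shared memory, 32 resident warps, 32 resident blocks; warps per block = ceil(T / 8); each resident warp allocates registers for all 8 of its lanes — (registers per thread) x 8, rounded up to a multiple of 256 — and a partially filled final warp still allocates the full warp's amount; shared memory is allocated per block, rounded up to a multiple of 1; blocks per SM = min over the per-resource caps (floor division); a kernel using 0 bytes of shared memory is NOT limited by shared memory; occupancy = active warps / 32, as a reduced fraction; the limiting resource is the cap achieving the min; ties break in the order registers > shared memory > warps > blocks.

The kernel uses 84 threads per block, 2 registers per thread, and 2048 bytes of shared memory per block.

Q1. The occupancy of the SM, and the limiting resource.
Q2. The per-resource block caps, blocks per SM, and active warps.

Answer: occupancy 11/16, limited by warps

registers: 23 blocks
shared memory: 24 blocks
warps: 2 blocks
blocks: 32 blocks

Answer: 2 blocks, 22 active warps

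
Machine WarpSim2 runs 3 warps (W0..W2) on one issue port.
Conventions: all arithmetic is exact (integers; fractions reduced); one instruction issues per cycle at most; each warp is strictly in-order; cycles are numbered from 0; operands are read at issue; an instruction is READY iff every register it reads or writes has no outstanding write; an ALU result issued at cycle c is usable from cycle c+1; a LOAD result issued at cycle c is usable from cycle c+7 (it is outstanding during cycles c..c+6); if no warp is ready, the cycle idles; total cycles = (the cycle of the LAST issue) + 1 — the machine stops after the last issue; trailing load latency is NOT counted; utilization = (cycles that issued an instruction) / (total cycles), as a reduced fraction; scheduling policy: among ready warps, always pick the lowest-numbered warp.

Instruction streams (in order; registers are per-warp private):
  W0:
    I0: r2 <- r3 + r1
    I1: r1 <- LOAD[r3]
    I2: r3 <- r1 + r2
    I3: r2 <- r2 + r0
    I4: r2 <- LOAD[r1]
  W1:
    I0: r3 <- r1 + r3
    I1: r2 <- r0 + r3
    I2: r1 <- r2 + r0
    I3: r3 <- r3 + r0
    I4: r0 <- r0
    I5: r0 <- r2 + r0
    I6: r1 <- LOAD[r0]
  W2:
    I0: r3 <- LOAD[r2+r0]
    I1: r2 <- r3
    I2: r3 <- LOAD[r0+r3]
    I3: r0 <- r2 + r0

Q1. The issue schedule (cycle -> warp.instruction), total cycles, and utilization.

cycle 0: W0.I0
cycle 1: W0.I1
cycle 2: W1.I0
cycle 3: W1.I1
cycle 4: W1.I2
cycle 5: W1.I3
cycle 6: W1.I4
cycle 7: W1.I5
cycle 8: W0.I2
cycle 9: W0.I3
cycle 10: W0.I4
cycle 11: W1.I6
cycle 12: W2.I0
cycle 13: idle
cycle 14: idle
cycle 15: idle
cycle 16: idle
cycle 17: idle
cycle 18: idle
cycle 19: W2.I1
cycle 20: W2.I2
cycle 21: W2.I3

Answer: 22 cycles, utilization 8/11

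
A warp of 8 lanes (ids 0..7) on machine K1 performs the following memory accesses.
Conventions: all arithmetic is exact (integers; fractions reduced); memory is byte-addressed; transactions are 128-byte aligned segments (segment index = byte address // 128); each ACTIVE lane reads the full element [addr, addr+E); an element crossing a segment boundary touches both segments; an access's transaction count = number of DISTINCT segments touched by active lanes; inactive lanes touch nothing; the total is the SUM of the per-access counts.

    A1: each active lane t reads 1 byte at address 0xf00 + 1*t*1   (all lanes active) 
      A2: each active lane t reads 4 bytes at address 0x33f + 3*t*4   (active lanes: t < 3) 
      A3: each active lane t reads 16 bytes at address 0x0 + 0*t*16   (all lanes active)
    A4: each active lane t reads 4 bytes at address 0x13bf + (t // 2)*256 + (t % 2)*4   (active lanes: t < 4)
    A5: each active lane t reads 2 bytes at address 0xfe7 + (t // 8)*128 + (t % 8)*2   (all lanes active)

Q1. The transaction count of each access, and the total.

A1: 1 transaction
A2: 1 transaction
A3: 1 transaction
A4: 2 transactions
A5: 1 transaction

Answer: 1,1,1,2,1; total 6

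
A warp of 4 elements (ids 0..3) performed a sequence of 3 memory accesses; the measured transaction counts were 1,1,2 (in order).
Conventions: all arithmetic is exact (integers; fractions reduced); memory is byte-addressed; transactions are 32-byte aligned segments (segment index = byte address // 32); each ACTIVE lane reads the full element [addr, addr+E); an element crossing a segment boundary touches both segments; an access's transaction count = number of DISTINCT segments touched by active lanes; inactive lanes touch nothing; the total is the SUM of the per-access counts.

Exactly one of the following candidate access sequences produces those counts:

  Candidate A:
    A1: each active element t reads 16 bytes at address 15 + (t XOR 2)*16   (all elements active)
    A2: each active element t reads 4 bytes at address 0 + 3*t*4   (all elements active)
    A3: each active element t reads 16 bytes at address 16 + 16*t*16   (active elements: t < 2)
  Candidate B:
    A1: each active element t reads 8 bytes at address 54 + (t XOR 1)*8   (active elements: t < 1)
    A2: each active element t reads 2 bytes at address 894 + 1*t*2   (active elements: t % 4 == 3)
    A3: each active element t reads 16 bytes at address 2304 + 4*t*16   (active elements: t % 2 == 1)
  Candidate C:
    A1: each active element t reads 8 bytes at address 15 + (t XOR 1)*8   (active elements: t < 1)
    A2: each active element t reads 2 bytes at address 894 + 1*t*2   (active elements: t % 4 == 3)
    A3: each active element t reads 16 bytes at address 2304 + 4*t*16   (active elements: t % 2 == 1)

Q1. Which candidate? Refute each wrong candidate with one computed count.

A: A1 gives 3 transactions, not 1
B: A1 gives 2 transactions, not 1
C: all counts match (1,1,2)

Answer: C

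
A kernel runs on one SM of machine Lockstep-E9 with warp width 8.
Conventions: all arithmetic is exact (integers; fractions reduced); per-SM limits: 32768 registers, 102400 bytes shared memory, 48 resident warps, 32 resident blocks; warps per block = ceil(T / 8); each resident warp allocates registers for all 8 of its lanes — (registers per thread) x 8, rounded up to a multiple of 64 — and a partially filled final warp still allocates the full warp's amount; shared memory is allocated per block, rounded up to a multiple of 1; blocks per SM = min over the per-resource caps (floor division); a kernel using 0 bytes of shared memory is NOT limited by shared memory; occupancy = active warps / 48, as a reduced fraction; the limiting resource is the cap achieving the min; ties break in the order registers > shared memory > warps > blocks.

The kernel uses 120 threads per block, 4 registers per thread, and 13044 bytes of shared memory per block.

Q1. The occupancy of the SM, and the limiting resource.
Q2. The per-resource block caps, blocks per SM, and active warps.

Answer: occupancy 15/16, limited by warps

registers: 34 blocks
shared memory: 7 blocks
warps: 3 blocks
blocks: 32 blocks

Answer: 3 blocks, 45 active warps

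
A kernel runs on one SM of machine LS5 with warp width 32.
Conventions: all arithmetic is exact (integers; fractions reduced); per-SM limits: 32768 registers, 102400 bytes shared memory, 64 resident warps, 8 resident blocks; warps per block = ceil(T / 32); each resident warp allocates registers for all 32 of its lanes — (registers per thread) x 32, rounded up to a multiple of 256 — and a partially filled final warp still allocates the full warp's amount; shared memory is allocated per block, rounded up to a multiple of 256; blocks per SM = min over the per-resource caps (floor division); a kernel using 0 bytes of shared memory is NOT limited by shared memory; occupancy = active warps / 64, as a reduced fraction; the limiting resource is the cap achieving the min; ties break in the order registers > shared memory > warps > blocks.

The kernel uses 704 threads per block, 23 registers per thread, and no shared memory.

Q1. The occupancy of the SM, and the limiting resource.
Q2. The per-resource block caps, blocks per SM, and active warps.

Answer: occupancy 11/32, limited by registers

registers: 1 block
shared memory: no limit (kernel uses none)
warps: 2 blocks
blocks: 8 blocks

Answer: 1 block, 22 active warps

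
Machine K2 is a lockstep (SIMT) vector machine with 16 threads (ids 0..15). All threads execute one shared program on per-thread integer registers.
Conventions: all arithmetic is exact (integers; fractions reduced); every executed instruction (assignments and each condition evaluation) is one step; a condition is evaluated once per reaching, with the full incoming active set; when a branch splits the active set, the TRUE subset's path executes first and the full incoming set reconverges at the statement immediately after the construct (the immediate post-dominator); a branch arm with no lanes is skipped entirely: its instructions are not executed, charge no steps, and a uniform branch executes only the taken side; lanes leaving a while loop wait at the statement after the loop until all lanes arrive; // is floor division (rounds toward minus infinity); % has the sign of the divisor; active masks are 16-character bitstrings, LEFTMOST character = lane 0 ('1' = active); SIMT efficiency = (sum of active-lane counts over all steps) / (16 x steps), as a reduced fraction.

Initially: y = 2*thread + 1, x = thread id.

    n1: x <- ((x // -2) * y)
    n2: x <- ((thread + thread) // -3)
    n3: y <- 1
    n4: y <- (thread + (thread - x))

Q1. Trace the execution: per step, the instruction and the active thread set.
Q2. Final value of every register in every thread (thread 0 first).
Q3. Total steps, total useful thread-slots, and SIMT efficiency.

step 0: x <- ((x // -2) * y)         1111111111111111
step 1: x <- ((thread + thread) // -3) 1111111111111111
step 2: y <- 1                       1111111111111111
step 3: y <- (thread + (thread - x)) 1111111111111111

Answer: 4 steps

y: 0,3,6,8,11,14,16,19,22,24,27,30,32,35,38,40
x: 0,-1,-2,-2,-3,-4,-4,-5,-6,-6,-7,-8,-8,-9,-10,-10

steps = 4; useful = 64; efficiency = 64/64 = 1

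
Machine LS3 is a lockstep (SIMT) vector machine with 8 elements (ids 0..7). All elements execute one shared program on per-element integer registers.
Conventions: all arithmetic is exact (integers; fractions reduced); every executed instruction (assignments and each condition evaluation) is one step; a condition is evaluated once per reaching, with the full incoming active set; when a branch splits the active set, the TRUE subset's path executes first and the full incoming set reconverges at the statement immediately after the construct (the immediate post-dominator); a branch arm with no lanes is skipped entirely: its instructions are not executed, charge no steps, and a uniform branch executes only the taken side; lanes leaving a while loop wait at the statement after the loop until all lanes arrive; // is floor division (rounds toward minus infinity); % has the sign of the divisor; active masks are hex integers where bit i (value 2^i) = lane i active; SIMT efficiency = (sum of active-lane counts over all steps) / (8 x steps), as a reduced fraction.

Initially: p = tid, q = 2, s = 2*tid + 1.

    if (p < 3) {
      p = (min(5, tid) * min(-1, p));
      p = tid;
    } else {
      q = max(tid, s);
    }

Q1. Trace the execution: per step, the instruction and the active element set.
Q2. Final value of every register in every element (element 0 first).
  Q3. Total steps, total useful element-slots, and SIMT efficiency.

step 0: eval (p < 3)                 0xff
step 1: p <- (min(5, tid) * min(-1, p)) 0x07
step 2: p <- tid                     0x07
step 3: q <- max(tid, s)             0xf8

Answer: 4 steps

p: 0,1,2,3,4,5,6,7
q: 2,2,2,7,9,11,13,15
s: 1,3,5,7,9,11,13,15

steps = 4; useful = 19; efficiency = 19/32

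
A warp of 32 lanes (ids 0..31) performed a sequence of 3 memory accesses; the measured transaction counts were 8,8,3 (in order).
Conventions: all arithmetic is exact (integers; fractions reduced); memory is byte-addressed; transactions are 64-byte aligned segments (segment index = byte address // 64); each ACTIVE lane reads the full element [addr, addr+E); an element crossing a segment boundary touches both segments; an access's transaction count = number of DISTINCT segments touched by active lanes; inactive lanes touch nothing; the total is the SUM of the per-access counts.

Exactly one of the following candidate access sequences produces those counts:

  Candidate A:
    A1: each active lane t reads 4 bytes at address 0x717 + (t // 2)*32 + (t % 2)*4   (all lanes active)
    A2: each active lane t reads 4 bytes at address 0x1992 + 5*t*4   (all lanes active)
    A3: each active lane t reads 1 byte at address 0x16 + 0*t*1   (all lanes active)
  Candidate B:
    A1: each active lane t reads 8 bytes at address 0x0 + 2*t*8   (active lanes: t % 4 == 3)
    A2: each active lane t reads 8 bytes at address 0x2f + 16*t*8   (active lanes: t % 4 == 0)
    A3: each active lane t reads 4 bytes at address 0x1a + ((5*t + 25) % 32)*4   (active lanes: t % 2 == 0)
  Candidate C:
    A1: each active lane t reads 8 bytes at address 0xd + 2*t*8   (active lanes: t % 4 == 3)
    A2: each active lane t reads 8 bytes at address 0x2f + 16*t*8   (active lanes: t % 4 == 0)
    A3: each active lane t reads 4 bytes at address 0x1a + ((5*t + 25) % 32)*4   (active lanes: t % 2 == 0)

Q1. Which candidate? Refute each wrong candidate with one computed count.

A: A2 gives 11 transactions, not 8
C: A1 gives 9 transactions, not 8
B: all counts match (8,8,3)

Answer: B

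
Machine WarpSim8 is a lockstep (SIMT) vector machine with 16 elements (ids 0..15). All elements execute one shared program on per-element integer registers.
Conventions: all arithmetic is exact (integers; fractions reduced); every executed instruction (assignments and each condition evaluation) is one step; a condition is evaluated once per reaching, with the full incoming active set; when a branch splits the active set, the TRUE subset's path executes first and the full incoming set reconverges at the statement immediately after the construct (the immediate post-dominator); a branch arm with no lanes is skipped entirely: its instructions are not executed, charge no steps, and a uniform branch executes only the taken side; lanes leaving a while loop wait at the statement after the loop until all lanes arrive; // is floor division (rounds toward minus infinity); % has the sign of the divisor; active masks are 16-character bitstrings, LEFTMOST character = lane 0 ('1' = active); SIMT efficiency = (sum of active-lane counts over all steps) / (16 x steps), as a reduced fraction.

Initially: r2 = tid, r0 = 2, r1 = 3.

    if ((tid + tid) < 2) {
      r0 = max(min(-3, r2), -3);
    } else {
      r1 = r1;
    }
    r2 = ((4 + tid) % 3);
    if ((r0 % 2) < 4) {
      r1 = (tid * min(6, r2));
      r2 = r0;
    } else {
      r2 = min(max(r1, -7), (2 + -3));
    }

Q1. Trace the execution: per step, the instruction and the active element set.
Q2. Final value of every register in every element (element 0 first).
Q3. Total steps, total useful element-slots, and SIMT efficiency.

step 0: eval ((tid + tid) < 2)       1111111111111111
step 1: r0 <- max(min(-3, r2), -3)   1000000000000000
step 2: r1 <- r1                     0111111111111111
step 3: r2 <- ((4 + tid) % 3)        1111111111111111
step 4: eval ((r0 % 2) < 4)          1111111111111111
step 5: r1 <- (tid * min(6, r2))     1111111111111111
step 6: r2 <- r0                     1111111111111111

Answer: 7 steps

r2: -3,2,2,2,2,2,2,2,2,2,2,2,2,2,2,2
r0: -3,2,2,2,2,2,2,2,2,2,2,2,2,2,2,2
r1: 0,2,0,3,8,0,6,14,0,9,20,0,12,26,0,15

steps = 7; useful = 96; efficiency = 96/112 = 6/7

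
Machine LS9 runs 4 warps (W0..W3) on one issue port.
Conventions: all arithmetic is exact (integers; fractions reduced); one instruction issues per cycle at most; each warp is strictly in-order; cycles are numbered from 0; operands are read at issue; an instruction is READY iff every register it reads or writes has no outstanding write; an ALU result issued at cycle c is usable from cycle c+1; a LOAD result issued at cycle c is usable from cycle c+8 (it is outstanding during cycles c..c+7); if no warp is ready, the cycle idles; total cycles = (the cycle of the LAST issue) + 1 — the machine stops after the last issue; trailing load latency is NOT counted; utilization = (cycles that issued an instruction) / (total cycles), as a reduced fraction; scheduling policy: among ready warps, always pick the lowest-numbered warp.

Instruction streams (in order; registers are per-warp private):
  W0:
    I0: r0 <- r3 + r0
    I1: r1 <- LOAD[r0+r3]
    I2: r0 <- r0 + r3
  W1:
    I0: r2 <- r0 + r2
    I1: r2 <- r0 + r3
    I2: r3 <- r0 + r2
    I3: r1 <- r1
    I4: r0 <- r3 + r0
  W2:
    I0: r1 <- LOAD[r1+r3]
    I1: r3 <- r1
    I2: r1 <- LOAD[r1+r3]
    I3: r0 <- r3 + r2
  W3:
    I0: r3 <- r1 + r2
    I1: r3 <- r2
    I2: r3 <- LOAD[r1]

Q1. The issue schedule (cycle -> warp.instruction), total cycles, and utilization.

cycle 0: W0.I0
cycle 1: W0.I1
cycle 2: W0.I2
cycle 3: W1.I0
cycle 4: W1.I1
cycle 5: W1.I2
cycle 6: W1.I3
cycle 7: W1.I4
cycle 8: W2.I0
cycle 9: W3.I0
cycle 10: W3.I1
cycle 11: W3.I2
cycle 12: idle
cycle 13: idle
cycle 14: idle
cycle 15: idle
cycle 16: W2.I1
cycle 17: W2.I2
cycle 18: W2.I3

Answer: 19 cycles, utilization 15/19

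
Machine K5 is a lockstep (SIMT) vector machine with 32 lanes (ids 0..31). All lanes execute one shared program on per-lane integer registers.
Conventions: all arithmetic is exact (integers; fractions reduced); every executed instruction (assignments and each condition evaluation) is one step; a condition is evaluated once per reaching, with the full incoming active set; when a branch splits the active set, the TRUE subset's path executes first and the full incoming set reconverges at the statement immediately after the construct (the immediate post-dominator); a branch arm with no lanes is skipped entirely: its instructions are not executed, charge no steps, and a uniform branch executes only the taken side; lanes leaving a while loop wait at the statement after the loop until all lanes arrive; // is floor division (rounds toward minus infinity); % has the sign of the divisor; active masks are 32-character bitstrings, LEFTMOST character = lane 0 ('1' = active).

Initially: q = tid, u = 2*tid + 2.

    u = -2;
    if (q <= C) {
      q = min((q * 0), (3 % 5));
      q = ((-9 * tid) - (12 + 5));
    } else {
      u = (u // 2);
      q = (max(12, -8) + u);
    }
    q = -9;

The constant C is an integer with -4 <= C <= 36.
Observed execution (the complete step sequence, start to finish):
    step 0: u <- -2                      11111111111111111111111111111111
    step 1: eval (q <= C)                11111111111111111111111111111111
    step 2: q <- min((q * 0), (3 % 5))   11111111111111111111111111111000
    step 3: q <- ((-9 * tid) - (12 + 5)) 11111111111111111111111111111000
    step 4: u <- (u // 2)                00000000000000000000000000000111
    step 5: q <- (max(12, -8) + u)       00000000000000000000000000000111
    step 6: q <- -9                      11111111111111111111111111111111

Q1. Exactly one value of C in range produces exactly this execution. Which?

Answer: C = 28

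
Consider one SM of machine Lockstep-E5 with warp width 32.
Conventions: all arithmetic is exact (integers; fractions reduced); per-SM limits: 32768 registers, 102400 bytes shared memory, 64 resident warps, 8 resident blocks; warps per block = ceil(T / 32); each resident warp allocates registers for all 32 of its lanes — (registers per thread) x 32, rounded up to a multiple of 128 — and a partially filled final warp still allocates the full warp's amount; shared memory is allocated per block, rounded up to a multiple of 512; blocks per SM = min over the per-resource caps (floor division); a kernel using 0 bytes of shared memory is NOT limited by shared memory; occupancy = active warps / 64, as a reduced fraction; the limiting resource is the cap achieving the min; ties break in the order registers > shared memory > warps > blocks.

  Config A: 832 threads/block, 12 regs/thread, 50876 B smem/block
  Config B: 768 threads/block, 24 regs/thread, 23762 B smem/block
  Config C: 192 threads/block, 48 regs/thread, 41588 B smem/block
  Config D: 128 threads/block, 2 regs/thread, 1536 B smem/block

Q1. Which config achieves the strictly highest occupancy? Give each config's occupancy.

occupancies: A 13/16, B 3/8, C 3/16, D 1/2

Answer: A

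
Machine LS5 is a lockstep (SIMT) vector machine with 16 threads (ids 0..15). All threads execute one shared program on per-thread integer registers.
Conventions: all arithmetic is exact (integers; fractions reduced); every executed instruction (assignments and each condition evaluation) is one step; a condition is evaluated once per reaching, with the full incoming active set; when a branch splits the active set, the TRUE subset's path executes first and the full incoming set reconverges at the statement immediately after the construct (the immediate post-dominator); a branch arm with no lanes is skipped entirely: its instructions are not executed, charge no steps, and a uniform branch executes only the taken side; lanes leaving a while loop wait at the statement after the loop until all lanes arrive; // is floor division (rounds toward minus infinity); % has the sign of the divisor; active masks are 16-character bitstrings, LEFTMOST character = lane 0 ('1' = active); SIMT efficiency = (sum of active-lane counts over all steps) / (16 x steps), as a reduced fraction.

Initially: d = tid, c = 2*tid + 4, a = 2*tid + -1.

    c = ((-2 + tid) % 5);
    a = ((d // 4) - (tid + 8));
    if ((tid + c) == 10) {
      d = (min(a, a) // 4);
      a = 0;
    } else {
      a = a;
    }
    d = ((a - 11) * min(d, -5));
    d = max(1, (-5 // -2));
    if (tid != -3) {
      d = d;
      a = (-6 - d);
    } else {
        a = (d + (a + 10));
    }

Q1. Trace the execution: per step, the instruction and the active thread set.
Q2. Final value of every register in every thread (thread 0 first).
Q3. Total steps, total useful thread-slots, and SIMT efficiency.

step 0: c <- ((-2 + tid) % 5)        1111111111111111
step 1: a <- ((d // 4) - (tid + 8))  1111111111111111
step 2: eval ((tid + c) == 10)       1111111111111111
step 3: d <- (min(a, a) // 4)        0000001000000000
step 4: a <- 0                       0000001000000000
step 5: a <- a                       1111110111111111
step 6: d <- ((a - 11) * min(d, -5)) 1111111111111111
step 7: d <- max(1, (-5 // -2))      1111111111111111
step 8: eval (tid != -3)             1111111111111111
step 9: d <- d                       1111111111111111
step 10: a <- (-6 - d)                1111111111111111

Answer: 11 steps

d: 2,2,2,2,2,2,2,2,2,2,2,2,2,2,2,2
c: 3,4,0,1,2,3,4,0,1,2,3,4,0,1,2,3
a: -8,-8,-8,-8,-8,-8,-8,-8,-8,-8,-8,-8,-8,-8,-8,-8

steps = 11; useful = 145; efficiency = 145/176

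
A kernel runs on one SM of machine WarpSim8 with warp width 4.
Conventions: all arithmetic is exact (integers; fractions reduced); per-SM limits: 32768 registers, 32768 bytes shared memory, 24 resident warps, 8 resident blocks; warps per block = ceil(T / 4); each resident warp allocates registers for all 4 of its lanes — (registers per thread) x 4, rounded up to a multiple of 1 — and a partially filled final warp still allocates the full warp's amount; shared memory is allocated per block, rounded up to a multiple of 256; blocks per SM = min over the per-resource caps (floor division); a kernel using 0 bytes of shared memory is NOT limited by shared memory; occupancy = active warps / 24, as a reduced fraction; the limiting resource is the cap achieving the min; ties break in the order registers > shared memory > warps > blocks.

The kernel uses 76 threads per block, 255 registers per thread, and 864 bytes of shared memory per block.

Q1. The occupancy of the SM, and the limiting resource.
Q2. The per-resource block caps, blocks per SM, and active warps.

Answer: occupancy 19/24, limited by registers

registers: 1 block
shared memory: 32 blocks
warps: 1 block
blocks: 8 blocks

Answer: 1 block, 19 active warps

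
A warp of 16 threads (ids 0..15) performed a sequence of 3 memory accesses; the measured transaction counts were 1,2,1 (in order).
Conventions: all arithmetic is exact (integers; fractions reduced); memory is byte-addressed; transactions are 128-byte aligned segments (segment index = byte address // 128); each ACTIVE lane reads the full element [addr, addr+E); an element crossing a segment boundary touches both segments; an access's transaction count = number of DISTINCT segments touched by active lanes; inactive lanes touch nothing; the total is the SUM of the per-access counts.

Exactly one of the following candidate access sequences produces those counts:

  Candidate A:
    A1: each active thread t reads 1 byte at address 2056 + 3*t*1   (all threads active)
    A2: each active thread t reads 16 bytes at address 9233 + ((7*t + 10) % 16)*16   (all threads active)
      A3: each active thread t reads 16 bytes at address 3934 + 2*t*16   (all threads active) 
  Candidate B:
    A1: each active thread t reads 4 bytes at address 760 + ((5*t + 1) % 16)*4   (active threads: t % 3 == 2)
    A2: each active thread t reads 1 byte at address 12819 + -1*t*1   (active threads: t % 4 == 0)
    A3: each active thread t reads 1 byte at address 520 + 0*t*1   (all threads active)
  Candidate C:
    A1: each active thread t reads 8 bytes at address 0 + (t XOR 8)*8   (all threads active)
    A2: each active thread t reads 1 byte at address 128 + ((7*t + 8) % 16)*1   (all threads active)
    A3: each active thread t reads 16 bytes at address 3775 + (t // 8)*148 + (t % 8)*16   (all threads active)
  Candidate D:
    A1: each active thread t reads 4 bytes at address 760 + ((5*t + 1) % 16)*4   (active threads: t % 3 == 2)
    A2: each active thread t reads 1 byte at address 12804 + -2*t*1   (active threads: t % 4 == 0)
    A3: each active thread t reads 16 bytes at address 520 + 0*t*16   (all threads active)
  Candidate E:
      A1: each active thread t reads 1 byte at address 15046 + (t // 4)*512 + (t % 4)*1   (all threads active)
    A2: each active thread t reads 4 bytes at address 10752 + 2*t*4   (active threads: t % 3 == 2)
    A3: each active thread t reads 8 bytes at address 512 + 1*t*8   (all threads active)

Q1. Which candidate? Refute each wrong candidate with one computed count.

A: A2 gives 3 transactions, not 2
B: A2 gives 1 transaction, not 2
C: A2 gives 1 transaction, not 2
E: A1 gives 4 transactions, not 1
D: all counts match (1,2,1)

Answer: D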